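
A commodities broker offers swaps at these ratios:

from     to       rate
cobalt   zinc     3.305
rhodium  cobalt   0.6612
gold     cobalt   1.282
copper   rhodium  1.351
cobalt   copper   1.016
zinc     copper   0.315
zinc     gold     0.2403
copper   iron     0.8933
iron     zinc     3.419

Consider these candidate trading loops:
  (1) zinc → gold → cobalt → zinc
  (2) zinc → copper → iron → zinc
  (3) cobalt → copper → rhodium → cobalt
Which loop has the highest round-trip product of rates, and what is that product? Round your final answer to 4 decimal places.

(1) 0.2403 × 1.282 × 3.305 = 1.01815
(2) 0.315 × 0.8933 × 3.419 = 0.96207
(3) 1.016 × 1.351 × 0.6612 = 0.90757
Highest is cycle (1) at 1.0182 (>1, arbitrage).

1.0182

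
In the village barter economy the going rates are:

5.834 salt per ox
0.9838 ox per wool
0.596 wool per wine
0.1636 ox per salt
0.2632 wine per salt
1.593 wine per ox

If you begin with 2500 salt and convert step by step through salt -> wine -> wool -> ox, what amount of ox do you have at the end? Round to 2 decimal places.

385.81

2500 salt × 0.2632 = 658 wine
658 wine × 0.596 = 392.168 wool
392.168 wool × 0.9838 = 385.8148784 ox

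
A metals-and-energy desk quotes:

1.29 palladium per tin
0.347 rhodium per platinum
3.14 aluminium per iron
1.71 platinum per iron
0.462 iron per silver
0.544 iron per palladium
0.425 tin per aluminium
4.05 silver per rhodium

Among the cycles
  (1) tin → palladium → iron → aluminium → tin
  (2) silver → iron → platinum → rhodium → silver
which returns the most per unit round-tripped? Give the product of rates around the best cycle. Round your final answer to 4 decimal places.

1.1103

(1) 1.29 × 0.544 × 3.14 × 0.425 = 0.93650
(2) 0.462 × 1.71 × 0.347 × 4.05 = 1.11025
Highest is cycle (2) at 1.1103 (>1, arbitrage).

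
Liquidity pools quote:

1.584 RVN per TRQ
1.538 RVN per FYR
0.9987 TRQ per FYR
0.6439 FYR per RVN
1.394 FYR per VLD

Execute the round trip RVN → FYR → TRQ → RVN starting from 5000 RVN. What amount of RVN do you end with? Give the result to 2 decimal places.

5093.06

5000 RVN × 0.6439 = 3219.5 FYR
3219.5 FYR × 0.9987 = 3215.31465 TRQ
3215.31465 TRQ × 1.584 = 5093.0584056 RVN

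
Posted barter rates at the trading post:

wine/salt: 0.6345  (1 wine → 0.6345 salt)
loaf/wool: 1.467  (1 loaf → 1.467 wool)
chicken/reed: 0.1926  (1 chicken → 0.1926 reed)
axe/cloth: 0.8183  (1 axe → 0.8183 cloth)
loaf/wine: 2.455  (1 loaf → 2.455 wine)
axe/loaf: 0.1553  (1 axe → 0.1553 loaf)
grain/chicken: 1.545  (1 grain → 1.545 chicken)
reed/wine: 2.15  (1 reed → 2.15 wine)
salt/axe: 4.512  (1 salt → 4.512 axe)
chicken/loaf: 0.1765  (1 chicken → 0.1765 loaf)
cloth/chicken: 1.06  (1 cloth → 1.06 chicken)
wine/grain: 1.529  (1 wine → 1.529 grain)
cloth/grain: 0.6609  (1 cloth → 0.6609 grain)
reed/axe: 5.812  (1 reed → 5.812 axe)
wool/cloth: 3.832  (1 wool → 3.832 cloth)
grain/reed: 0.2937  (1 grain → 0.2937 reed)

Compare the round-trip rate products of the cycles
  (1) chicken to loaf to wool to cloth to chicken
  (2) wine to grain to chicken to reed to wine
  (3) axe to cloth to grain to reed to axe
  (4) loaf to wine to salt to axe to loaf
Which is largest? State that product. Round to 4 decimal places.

1.0915

(1) 0.1765 × 1.467 × 3.832 × 1.06 = 1.05173
(2) 1.529 × 1.545 × 0.1926 × 2.15 = 0.97821
(3) 0.8183 × 0.6609 × 0.2937 × 5.812 = 0.92316
(4) 2.455 × 0.6345 × 4.512 × 0.1553 = 1.09150
Highest is cycle (4) at 1.0915 (>1, arbitrage).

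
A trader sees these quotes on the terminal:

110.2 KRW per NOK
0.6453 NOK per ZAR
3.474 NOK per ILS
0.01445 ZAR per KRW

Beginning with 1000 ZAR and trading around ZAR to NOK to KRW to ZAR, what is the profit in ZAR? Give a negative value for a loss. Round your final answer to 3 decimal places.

1000 ZAR × 0.6453 = 645.3 NOK
645.3 NOK × 110.2 = 71112.06 KRW
71112.06 KRW × 0.01445 = 1027.569267 ZAR
Net change: 1027.569267 − 1000 = 27.569267 ZAR

27.569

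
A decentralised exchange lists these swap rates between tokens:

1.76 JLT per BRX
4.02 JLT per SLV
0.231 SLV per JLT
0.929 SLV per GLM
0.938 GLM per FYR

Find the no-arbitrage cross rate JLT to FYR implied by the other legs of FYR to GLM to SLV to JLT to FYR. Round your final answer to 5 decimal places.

Known legs of the cycle: 0.938 × 0.929 × 4.02 = 3.50303604
For no arbitrage the full-cycle product must be 1, so the missing rate is 1 / 3.50303604 ≈ 0.2854667.

0.28547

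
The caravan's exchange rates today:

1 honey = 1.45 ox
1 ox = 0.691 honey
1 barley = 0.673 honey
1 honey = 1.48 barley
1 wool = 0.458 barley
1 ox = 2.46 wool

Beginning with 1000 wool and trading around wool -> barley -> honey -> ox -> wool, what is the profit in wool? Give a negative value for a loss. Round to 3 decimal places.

1000 wool × 0.458 = 458 barley
458 barley × 0.673 = 308.234 honey
308.234 honey × 1.45 = 446.9393 ox
446.9393 ox × 2.46 = 1099.470678 wool
Net change: 1099.470678 − 1000 = 99.470678 wool

99.471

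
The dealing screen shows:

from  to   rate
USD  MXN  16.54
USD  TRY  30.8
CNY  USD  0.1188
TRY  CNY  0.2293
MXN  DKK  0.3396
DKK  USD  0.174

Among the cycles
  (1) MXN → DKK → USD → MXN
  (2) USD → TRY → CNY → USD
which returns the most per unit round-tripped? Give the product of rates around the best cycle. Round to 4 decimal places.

(1) 0.3396 × 0.174 × 16.54 = 0.97736
(2) 30.8 × 0.2293 × 0.1188 = 0.83902
Highest is cycle (1) at 0.9774 (≤1, no arbitrage).

0.9774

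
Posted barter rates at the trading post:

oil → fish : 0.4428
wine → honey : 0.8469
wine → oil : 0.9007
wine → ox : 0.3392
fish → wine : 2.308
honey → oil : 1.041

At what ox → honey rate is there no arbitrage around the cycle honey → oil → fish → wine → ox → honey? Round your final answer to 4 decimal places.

Known legs of the cycle: 1.041 × 0.4428 × 2.308 × 0.3392 = 0.36086934371328
For no arbitrage the full-cycle product must be 1, so the missing rate is 1 / 0.36086934371328 ≈ 2.771086.

2.7711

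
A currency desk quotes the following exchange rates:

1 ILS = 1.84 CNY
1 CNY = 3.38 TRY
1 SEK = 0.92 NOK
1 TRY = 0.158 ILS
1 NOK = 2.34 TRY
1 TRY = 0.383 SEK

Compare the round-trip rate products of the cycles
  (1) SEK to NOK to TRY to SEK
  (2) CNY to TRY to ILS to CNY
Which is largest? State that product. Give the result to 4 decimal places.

0.9826

(1) 0.92 × 2.34 × 0.383 = 0.82452
(2) 3.38 × 0.158 × 1.84 = 0.98263
Highest is cycle (2) at 0.9826 (≤1, no arbitrage).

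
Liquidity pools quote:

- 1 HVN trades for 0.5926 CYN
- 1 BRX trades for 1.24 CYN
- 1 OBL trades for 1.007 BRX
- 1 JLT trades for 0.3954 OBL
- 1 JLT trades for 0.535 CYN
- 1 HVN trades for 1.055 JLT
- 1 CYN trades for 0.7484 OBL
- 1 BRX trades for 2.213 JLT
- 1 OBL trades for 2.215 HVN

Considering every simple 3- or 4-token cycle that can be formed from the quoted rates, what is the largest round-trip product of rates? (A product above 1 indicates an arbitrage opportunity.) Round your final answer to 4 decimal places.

CYN→OBL→HVN→CYN: 0.7484 × 2.215 × 0.5926 = 0.98236
CYN→OBL→HVN→JLT→CYN: 0.7484 × 2.215 × 1.055 × 0.535 = 0.93565
BRX→CYN→OBL→BRX: 1.24 × 0.7484 × 1.007 = 0.93451
HVN→JLT→OBL→HVN: 1.055 × 0.3954 × 2.215 = 0.92398
BRX→JLT→CYN→OBL→BRX: 2.213 × 0.535 × 0.7484 × 1.007 = 0.89227
BRX→JLT→OBL→BRX: 2.213 × 0.3954 × 1.007 = 0.88115
Maximum is CYN→OBL→HVN→CYN at 0.9824; no arbitrage — every cycle loses value.

0.9824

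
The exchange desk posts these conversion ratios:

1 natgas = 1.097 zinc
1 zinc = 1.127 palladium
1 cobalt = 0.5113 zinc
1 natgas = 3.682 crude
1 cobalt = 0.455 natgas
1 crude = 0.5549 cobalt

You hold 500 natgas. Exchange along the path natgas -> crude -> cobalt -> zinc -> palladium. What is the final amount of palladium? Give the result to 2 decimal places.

500 natgas × 3.682 = 1841 crude
1841 crude × 0.5549 = 1021.5709 cobalt
1021.5709 cobalt × 0.5113 = 522.32920117 zinc
522.32920117 zinc × 1.127 = 588.66500971859 palladium

588.67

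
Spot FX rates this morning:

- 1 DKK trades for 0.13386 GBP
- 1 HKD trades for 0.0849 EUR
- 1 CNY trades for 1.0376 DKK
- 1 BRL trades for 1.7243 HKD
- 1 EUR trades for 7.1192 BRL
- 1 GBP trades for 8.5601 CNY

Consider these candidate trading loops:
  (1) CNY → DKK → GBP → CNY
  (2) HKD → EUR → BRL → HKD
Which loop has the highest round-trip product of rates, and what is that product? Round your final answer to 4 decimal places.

1.1889

(1) 1.0376 × 0.13386 × 8.5601 = 1.18894
(2) 0.0849 × 7.1192 × 1.7243 = 1.04220
Highest is cycle (1) at 1.1889 (>1, arbitrage).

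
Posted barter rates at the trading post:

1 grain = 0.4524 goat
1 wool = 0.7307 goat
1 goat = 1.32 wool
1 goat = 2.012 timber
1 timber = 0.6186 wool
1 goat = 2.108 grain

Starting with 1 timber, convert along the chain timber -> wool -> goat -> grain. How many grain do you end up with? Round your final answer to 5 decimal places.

1 timber × 0.6186 = 0.6186 wool
0.6186 wool × 0.7307 = 0.45201102 goat
0.45201102 goat × 2.108 = 0.95283923016 grain

0.95284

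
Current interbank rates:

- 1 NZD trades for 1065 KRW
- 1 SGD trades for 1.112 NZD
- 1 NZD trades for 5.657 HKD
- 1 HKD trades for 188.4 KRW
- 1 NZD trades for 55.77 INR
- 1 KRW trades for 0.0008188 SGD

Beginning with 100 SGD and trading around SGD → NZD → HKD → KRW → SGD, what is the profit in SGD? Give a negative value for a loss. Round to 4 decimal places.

-2.9602

100 SGD × 1.112 = 111.2 NZD
111.2 NZD × 5.657 = 629.0584 HKD
629.0584 HKD × 188.4 = 118514.60256 KRW
118514.60256 KRW × 0.0008188 = 97.039756576128 SGD
Net change: 97.039756576128 − 100 = -2.960243423872 SGD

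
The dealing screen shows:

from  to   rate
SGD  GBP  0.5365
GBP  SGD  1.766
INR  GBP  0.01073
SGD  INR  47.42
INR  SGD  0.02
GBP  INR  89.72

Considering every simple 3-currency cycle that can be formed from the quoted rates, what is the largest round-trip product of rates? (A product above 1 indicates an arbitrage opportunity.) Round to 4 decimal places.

GBP→INR→SGD→GBP: 89.72 × 0.02 × 0.5365 = 0.96270
GBP→SGD→INR→GBP: 1.766 × 47.42 × 0.01073 = 0.89857
Maximum is GBP→INR→SGD→GBP at 0.9627; no arbitrage — every cycle loses value.

0.9627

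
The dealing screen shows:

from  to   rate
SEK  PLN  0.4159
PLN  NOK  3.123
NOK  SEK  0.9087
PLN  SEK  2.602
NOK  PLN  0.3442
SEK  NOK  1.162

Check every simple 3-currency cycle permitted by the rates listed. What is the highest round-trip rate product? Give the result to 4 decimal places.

NOK→SEK→PLN→NOK: 0.9087 × 0.4159 × 3.123 = 1.18027
NOK→PLN→SEK→NOK: 0.3442 × 2.602 × 1.162 = 1.04070
Maximum is NOK→SEK→PLN→NOK at 1.1803; arbitrage exists.

1.1803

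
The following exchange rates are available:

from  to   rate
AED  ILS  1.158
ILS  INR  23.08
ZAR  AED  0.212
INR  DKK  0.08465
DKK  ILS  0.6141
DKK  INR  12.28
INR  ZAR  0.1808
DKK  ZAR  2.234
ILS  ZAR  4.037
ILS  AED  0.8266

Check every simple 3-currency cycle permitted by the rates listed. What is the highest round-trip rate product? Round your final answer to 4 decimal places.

1.1998

DKK→ILS→INR→DKK: 0.6141 × 23.08 × 0.08465 = 1.19978
ZAR→AED→ILS→ZAR: 0.212 × 1.158 × 4.037 = 0.99107
Maximum is DKK→ILS→INR→DKK at 1.1998; arbitrage exists.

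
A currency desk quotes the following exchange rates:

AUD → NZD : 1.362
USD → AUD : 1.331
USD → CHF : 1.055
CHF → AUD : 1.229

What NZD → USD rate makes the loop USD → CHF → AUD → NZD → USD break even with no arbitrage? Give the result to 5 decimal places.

Known legs of the cycle: 1.055 × 1.229 × 1.362 = 1.76596239
For no arbitrage the full-cycle product must be 1, so the missing rate is 1 / 1.76596239 ≈ 0.5662635.

0.56626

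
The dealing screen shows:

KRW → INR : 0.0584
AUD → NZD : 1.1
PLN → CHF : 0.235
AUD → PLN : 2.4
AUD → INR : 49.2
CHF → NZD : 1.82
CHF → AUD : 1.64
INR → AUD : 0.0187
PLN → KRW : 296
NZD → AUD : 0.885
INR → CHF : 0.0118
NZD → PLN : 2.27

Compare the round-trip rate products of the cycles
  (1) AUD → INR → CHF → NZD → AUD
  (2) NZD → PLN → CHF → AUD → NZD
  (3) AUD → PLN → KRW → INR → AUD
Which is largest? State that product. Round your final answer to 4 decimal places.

0.9623

(1) 49.2 × 0.0118 × 1.82 × 0.885 = 0.93511
(2) 2.27 × 0.235 × 1.64 × 1.1 = 0.96234
(3) 2.4 × 296 × 0.0584 × 0.0187 = 0.77581
Highest is cycle (2) at 0.9623 (≤1, no arbitrage).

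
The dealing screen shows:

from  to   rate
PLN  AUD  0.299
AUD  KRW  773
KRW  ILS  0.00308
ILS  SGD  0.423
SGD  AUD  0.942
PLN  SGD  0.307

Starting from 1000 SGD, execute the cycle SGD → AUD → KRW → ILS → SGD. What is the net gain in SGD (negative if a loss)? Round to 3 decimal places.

-51.316

1000 SGD × 0.942 = 942 AUD
942 AUD × 773 = 728166 KRW
728166 KRW × 0.00308 = 2242.75128 ILS
2242.75128 ILS × 0.423 = 948.68379144 SGD
Net change: 948.68379144 − 1000 = -51.31620856 SGD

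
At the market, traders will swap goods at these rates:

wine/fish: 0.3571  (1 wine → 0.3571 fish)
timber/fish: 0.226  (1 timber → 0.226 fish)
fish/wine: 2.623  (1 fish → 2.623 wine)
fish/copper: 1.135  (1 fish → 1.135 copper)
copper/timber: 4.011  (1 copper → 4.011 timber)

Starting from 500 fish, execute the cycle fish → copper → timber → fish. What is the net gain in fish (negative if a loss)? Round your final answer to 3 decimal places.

14.431

500 fish × 1.135 = 567.5 copper
567.5 copper × 4.011 = 2276.2425 timber
2276.2425 timber × 0.226 = 514.430805 fish
Net change: 514.430805 − 500 = 14.430805 fish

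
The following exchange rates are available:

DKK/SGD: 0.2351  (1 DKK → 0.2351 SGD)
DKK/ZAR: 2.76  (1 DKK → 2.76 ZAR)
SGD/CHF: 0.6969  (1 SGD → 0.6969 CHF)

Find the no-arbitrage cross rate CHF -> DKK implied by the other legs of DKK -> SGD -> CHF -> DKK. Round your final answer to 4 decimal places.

6.1035

Known legs of the cycle: 0.2351 × 0.6969 = 0.16384119
For no arbitrage the full-cycle product must be 1, so the missing rate is 1 / 0.16384119 ≈ 6.103471.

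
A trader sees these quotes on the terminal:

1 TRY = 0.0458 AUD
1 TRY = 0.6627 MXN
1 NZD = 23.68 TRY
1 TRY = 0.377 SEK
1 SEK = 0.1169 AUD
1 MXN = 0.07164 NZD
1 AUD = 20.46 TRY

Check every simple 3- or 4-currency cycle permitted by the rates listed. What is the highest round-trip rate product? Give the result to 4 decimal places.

1.1242

MXN→NZD→TRY→MXN: 0.07164 × 23.68 × 0.6627 = 1.12423
SEK→AUD→TRY→SEK: 0.1169 × 20.46 × 0.377 = 0.90170
Maximum is MXN→NZD→TRY→MXN at 1.1242; arbitrage exists.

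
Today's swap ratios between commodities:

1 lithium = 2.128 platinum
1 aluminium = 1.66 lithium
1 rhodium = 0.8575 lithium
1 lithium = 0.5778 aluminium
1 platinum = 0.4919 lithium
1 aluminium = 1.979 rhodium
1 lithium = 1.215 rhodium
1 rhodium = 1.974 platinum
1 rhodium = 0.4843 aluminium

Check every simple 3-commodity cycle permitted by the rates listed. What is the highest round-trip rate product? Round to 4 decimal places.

platinum→lithium→rhodium→platinum: 0.4919 × 1.215 × 1.974 = 1.17978
rhodium→lithium→aluminium→rhodium: 0.8575 × 0.5778 × 1.979 = 0.98052
rhodium→aluminium→lithium→rhodium: 0.4843 × 1.66 × 1.215 = 0.97678
Maximum is platinum→lithium→rhodium→platinum at 1.1798; arbitrage exists.

1.1798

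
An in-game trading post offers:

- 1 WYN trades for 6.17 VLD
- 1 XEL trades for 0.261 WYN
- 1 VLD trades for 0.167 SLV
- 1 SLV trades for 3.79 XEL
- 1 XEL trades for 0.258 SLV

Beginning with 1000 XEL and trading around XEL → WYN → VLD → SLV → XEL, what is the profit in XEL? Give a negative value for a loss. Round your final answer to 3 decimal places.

1000 XEL × 0.261 = 261 WYN
261 WYN × 6.17 = 1610.37 VLD
1610.37 VLD × 0.167 = 268.93179 SLV
268.93179 SLV × 3.79 = 1019.2514841 XEL
Net change: 1019.2514841 − 1000 = 19.2514841 XEL

19.251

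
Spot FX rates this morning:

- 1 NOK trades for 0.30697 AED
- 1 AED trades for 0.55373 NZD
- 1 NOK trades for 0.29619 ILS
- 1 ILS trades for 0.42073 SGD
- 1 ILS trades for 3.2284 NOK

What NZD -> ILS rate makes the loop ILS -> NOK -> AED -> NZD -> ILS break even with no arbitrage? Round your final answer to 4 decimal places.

1.8223

Known legs of the cycle: 3.2284 × 0.30697 × 0.55373 = 0.54875858326604
For no arbitrage the full-cycle product must be 1, so the missing rate is 1 / 0.54875858326604 ≈ 1.822295.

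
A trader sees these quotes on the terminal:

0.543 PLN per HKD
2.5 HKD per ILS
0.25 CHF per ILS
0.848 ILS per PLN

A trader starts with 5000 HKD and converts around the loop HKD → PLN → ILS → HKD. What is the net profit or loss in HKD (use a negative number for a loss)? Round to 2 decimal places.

755.80

5000 HKD × 0.543 = 2715 PLN
2715 PLN × 0.848 = 2302.32 ILS
2302.32 ILS × 2.5 = 5755.8 HKD
Net change: 5755.8 − 5000 = 755.8 HKD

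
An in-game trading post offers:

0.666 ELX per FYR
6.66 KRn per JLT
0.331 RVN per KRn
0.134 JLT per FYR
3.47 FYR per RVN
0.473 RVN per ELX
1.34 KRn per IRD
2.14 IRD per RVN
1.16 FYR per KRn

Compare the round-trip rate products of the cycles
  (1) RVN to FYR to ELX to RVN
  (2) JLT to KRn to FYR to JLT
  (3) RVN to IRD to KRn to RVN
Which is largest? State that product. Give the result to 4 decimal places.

1.0931

(1) 3.47 × 0.666 × 0.473 = 1.09311
(2) 6.66 × 1.16 × 0.134 = 1.03523
(3) 2.14 × 1.34 × 0.331 = 0.94918
Highest is cycle (1) at 1.0931 (>1, arbitrage).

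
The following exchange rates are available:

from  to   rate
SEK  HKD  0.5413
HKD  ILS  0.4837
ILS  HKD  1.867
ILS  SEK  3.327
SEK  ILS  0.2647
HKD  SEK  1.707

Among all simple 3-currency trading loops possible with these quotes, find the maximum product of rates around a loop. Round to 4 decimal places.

HKD→ILS→SEK→HKD: 0.4837 × 3.327 × 0.5413 = 0.87110
HKD→SEK→ILS→HKD: 1.707 × 0.2647 × 1.867 = 0.84359
Maximum is HKD→ILS→SEK→HKD at 0.8711; no arbitrage — every cycle loses value.

0.8711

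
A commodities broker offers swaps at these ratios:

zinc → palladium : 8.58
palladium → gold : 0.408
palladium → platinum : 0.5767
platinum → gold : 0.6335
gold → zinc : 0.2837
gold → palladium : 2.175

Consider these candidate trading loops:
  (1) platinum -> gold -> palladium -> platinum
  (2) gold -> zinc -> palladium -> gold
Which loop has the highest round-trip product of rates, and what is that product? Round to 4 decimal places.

0.9931

(1) 0.6335 × 2.175 × 0.5767 = 0.79461
(2) 0.2837 × 8.58 × 0.408 = 0.99313
Highest is cycle (2) at 0.9931 (≤1, no arbitrage).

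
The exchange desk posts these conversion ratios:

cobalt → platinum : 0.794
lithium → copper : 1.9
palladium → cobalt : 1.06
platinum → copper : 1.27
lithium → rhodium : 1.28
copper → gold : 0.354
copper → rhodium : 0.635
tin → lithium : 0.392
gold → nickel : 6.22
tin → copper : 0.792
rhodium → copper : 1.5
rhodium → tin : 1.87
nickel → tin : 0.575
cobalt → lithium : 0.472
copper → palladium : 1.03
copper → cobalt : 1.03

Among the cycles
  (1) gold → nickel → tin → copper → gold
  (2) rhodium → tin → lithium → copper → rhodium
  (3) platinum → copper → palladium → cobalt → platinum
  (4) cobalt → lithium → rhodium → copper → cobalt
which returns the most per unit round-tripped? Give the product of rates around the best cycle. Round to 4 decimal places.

(1) 6.22 × 0.575 × 0.792 × 0.354 = 1.00274
(2) 1.87 × 0.392 × 1.9 × 0.635 = 0.88441
(3) 1.27 × 1.03 × 1.06 × 0.794 = 1.10095
(4) 0.472 × 1.28 × 1.5 × 1.03 = 0.93343
Highest is cycle (3) at 1.1009 (>1, arbitrage).

1.1009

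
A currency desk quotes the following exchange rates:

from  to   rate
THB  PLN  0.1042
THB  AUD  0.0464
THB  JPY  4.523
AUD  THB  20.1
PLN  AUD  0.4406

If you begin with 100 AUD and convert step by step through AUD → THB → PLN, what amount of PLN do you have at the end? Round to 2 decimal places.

209.44

100 AUD × 20.1 = 2010 THB
2010 THB × 0.1042 = 209.442 PLN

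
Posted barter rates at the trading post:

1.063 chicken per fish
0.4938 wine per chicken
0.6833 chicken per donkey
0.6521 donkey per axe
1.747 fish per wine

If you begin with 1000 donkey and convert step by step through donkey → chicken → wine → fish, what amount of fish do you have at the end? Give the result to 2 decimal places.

589.46

1000 donkey × 0.6833 = 683.3 chicken
683.3 chicken × 0.4938 = 337.41354 wine
337.41354 wine × 1.747 = 589.46145438 fish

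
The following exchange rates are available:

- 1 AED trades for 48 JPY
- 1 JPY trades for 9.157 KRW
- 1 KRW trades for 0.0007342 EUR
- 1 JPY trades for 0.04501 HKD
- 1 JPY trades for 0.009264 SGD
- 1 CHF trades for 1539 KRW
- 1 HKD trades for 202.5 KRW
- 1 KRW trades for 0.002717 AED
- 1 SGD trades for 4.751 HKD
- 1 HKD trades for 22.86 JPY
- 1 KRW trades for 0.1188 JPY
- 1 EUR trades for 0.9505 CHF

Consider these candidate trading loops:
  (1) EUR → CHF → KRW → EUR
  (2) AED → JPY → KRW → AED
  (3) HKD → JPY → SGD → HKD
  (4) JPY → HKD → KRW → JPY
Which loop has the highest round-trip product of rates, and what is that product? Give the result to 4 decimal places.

1.1942

(1) 0.9505 × 1539 × 0.0007342 = 1.07400
(2) 48 × 9.157 × 0.002717 = 1.19422
(3) 22.86 × 0.009264 × 4.751 = 1.00614
(4) 0.04501 × 202.5 × 0.1188 = 1.08281
Highest is cycle (2) at 1.1942 (>1, arbitrage).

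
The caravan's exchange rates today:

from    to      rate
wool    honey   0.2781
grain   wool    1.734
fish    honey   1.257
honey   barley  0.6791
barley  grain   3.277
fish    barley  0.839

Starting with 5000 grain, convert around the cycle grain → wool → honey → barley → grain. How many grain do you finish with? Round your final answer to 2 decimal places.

5365.75

5000 grain × 1.734 = 8670 wool
8670 wool × 0.2781 = 2411.127 honey
2411.127 honey × 0.6791 = 1637.3963457 barley
1637.3963457 barley × 3.277 = 5365.7478248589 grain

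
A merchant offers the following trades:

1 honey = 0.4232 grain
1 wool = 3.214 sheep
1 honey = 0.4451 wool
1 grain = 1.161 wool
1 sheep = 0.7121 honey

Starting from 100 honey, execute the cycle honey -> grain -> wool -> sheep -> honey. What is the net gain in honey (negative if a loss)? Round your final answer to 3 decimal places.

100 honey × 0.4232 = 42.32 grain
42.32 grain × 1.161 = 49.13352 wool
49.13352 wool × 3.214 = 157.91513328 sheep
157.91513328 sheep × 0.7121 = 112.451366408688 honey
Net change: 112.451366408688 − 100 = 12.451366408688 honey

12.451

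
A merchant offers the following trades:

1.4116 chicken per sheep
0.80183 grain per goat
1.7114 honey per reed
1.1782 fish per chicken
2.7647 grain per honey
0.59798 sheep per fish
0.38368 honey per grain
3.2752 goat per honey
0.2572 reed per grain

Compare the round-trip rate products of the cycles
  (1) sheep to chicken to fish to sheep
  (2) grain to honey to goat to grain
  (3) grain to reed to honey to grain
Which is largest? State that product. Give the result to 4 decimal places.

1.2169

(1) 1.4116 × 1.1782 × 0.59798 = 0.99453
(2) 0.38368 × 3.2752 × 0.80183 = 1.00760
(3) 0.2572 × 1.7114 × 2.7647 = 1.21694
Highest is cycle (3) at 1.2169 (>1, arbitrage).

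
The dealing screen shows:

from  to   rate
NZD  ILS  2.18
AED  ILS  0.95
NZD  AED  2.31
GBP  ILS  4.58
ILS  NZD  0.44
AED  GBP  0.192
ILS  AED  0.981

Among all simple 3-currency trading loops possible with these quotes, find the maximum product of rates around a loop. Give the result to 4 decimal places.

ILS→NZD→AED→ILS: 0.44 × 2.31 × 0.95 = 0.96558
ILS→AED→GBP→ILS: 0.981 × 0.192 × 4.58 = 0.86265
Maximum is ILS→NZD→AED→ILS at 0.9656; no arbitrage — every cycle loses value.

0.9656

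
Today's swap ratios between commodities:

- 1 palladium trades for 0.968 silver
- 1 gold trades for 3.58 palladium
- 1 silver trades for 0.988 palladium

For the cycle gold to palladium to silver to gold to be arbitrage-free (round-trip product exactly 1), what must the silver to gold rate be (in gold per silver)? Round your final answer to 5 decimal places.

0.28856

Known legs of the cycle: 3.58 × 0.968 = 3.46544
For no arbitrage the full-cycle product must be 1, so the missing rate is 1 / 3.46544 ≈ 0.2885636.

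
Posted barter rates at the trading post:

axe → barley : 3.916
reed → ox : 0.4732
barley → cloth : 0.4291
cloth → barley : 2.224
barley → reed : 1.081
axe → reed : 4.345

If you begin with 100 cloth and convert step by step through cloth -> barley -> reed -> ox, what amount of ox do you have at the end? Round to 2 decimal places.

113.76

100 cloth × 2.224 = 222.4 barley
222.4 barley × 1.081 = 240.4144 reed
240.4144 reed × 0.4732 = 113.76409408 ox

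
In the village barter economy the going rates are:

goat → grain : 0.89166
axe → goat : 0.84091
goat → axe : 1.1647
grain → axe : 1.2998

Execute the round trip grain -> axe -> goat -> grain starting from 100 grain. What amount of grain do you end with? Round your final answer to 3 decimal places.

97.460

100 grain × 1.2998 = 129.98 axe
129.98 axe × 0.84091 = 109.3014818 goat
109.3014818 goat × 0.89166 = 97.459759261788 grain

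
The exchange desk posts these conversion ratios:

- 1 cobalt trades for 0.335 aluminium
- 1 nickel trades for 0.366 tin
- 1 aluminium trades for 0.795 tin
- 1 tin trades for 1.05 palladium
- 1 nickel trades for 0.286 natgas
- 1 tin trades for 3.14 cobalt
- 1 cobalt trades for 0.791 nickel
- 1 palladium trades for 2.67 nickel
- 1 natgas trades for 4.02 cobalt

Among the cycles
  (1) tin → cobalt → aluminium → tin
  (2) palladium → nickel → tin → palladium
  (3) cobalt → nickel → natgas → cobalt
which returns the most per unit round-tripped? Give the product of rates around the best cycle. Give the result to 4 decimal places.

1.0261

(1) 3.14 × 0.335 × 0.795 = 0.83626
(2) 2.67 × 0.366 × 1.05 = 1.02608
(3) 0.791 × 0.286 × 4.02 = 0.90943
Highest is cycle (2) at 1.0261 (>1, arbitrage).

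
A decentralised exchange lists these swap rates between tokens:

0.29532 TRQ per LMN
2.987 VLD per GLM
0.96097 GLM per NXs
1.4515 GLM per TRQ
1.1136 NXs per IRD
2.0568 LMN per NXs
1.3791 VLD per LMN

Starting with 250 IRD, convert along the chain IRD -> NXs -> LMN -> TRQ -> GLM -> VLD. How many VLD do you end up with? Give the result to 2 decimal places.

250 IRD × 1.1136 = 278.4 NXs
278.4 NXs × 2.0568 = 572.61312 LMN
572.61312 LMN × 0.29532 = 169.1041065984 TRQ
169.1041065984 TRQ × 1.4515 = 245.4546107275776 GLM
245.4546107275776 GLM × 2.987 = 733.1729222432742912 VLD

733.17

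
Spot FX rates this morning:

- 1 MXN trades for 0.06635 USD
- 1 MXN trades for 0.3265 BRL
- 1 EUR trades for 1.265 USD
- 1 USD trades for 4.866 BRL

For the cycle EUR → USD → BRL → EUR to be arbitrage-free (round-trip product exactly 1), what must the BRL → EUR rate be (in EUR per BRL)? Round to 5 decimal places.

0.16246

Known legs of the cycle: 1.265 × 4.866 = 6.15549
For no arbitrage the full-cycle product must be 1, so the missing rate is 1 / 6.15549 ≈ 0.1624566.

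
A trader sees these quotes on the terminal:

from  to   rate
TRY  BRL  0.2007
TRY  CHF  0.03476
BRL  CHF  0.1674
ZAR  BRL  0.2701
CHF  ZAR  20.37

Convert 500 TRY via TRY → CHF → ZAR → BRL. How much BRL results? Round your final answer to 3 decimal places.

95.624

500 TRY × 0.03476 = 17.38 CHF
17.38 CHF × 20.37 = 354.0306 ZAR
354.0306 ZAR × 0.2701 = 95.62366506 BRL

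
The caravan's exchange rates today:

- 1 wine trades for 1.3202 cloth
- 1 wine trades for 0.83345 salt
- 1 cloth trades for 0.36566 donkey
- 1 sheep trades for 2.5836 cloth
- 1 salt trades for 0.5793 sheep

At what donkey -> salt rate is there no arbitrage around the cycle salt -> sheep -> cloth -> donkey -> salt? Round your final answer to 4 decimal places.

Known legs of the cycle: 0.5793 × 2.5836 × 0.36566 = 0.5472758186568
For no arbitrage the full-cycle product must be 1, so the missing rate is 1 / 0.5472758186568 ≈ 1.827232.

1.8272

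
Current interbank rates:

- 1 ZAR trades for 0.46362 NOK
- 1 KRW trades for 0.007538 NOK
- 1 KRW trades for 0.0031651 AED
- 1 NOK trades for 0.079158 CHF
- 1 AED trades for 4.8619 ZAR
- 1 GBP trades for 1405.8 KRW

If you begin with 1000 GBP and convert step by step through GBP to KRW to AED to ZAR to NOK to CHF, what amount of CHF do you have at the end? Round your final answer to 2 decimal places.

1000 GBP × 1405.8 = 1405800 KRW
1405800 KRW × 0.0031651 = 4449.49758 AED
4449.49758 AED × 4.8619 = 21633.012284202 ZAR
21633.012284202 ZAR × 0.46362 = 10029.49715520173124 NOK
10029.49715520173124 NOK × 0.079158 = 793.91493581145864149592 CHF

793.91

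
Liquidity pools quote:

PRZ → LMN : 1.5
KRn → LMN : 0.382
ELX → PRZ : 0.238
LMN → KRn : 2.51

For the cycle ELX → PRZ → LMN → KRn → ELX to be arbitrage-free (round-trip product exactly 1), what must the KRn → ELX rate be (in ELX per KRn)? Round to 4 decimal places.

1.1160

Known legs of the cycle: 0.238 × 1.5 × 2.51 = 0.89607
For no arbitrage the full-cycle product must be 1, so the missing rate is 1 / 0.89607 ≈ 1.115984.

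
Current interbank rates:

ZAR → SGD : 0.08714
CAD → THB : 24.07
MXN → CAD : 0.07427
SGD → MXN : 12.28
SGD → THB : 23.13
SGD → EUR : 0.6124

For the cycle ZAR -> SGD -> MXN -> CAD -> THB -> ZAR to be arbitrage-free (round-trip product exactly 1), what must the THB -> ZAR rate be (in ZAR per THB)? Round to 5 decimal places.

0.52275

Known legs of the cycle: 0.08714 × 12.28 × 0.07427 × 24.07 = 1.91295800716888
For no arbitrage the full-cycle product must be 1, so the missing rate is 1 / 1.91295800716888 ≈ 0.5227506.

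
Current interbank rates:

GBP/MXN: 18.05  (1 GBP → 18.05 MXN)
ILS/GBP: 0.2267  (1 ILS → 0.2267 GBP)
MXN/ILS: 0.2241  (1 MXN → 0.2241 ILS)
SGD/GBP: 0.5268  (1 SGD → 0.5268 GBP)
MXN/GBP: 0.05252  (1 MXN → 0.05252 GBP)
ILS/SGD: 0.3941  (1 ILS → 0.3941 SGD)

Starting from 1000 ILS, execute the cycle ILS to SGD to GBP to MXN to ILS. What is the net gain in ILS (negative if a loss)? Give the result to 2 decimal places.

-160.21

1000 ILS × 0.3941 = 394.1 SGD
394.1 SGD × 0.5268 = 207.61188 GBP
207.61188 GBP × 18.05 = 3747.394434 MXN
3747.394434 MXN × 0.2241 = 839.7910926594 ILS
Net change: 839.7910926594 − 1000 = -160.2089073406 ILS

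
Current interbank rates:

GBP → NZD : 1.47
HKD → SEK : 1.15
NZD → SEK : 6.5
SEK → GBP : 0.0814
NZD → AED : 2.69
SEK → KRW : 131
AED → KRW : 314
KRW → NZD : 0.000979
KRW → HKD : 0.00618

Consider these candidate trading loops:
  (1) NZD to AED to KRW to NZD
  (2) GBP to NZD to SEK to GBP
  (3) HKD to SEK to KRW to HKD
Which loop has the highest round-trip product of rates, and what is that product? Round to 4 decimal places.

(1) 2.69 × 314 × 0.000979 = 0.82692
(2) 1.47 × 6.5 × 0.0814 = 0.77778
(3) 1.15 × 131 × 0.00618 = 0.93102
Highest is cycle (3) at 0.9310 (≤1, no arbitrage).

0.9310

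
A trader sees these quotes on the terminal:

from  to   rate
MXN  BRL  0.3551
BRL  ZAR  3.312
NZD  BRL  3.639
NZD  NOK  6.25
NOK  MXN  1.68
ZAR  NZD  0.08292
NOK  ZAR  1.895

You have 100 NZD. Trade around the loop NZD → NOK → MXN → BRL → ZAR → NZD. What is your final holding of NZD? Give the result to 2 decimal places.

102.40

100 NZD × 6.25 = 625 NOK
625 NOK × 1.68 = 1050 MXN
1050 MXN × 0.3551 = 372.855 BRL
372.855 BRL × 3.312 = 1234.89576 ZAR
1234.89576 ZAR × 0.08292 = 102.3975564192 NZD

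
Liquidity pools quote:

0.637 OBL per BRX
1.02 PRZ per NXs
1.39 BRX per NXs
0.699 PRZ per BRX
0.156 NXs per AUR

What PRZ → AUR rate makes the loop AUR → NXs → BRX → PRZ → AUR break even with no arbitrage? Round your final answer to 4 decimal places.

6.5976

Known legs of the cycle: 0.156 × 1.39 × 0.699 = 0.15157116
For no arbitrage the full-cycle product must be 1, so the missing rate is 1 / 0.15157116 ≈ 6.597561.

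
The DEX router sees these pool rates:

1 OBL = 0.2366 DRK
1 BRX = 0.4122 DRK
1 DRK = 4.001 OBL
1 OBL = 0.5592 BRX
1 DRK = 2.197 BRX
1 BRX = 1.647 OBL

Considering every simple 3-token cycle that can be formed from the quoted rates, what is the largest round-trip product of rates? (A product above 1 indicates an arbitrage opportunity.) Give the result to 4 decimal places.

0.9222

DRK→OBL→BRX→DRK: 4.001 × 0.5592 × 0.4122 = 0.92224
DRK→BRX→OBL→DRK: 2.197 × 1.647 × 0.2366 = 0.85613
Maximum is DRK→OBL→BRX→DRK at 0.9222; no arbitrage — every cycle loses value.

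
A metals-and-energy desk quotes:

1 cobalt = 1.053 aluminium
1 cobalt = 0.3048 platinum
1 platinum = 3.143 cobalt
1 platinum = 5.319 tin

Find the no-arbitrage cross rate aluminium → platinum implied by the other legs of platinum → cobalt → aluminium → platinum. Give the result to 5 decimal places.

Known legs of the cycle: 3.143 × 1.053 = 3.309579
For no arbitrage the full-cycle product must be 1, so the missing rate is 1 / 3.309579 ≈ 0.3021532.

0.30215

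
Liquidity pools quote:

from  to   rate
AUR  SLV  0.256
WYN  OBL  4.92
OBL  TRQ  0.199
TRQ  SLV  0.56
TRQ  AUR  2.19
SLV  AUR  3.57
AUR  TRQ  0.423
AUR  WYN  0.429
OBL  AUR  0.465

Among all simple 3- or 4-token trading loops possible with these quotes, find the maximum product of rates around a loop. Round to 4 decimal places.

0.9815

WYN→OBL→AUR→WYN: 4.92 × 0.465 × 0.429 = 0.98147
WYN→OBL→TRQ→AUR→WYN: 4.92 × 0.199 × 2.19 × 0.429 = 0.91986
TRQ→SLV→AUR→TRQ: 0.56 × 3.57 × 0.423 = 0.84566
Maximum is WYN→OBL→AUR→WYN at 0.9815; no arbitrage — every cycle loses value.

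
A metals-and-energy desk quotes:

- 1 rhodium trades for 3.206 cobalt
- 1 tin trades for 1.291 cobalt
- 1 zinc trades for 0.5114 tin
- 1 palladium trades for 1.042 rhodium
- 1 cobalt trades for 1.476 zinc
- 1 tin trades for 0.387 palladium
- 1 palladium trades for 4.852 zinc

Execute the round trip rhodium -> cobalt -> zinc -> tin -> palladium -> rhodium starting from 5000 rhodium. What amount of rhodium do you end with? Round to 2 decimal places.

5000 rhodium × 3.206 = 16030 cobalt
16030 cobalt × 1.476 = 23660.28 zinc
23660.28 zinc × 0.5114 = 12099.867192 tin
12099.867192 tin × 0.387 = 4682.648603304 palladium
4682.648603304 palladium × 1.042 = 4879.319844642768 rhodium

4879.32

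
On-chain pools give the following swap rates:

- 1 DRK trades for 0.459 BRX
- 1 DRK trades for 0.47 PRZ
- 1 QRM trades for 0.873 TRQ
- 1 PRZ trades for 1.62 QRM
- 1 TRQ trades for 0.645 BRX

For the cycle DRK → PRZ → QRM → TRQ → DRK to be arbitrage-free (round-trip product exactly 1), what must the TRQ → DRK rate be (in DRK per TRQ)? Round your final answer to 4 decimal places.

1.5044

Known legs of the cycle: 0.47 × 1.62 × 0.873 = 0.6647022
For no arbitrage the full-cycle product must be 1, so the missing rate is 1 / 0.6647022 ≈ 1.504433.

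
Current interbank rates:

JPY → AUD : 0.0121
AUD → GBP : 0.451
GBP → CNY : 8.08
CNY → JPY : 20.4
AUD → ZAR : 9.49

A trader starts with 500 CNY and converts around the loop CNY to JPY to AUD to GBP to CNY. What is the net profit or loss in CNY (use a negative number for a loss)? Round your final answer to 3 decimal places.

500 CNY × 20.4 = 10200 JPY
10200 JPY × 0.0121 = 123.42 AUD
123.42 AUD × 0.451 = 55.66242 GBP
55.66242 GBP × 8.08 = 449.7523536 CNY
Net change: 449.7523536 − 500 = -50.2476464 CNY

-50.248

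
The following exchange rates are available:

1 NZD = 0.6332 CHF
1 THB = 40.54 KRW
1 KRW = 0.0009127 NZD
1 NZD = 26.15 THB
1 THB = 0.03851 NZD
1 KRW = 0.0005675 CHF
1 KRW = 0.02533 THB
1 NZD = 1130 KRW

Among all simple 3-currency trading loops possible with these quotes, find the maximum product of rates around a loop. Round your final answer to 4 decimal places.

1.1023

KRW→THB→NZD→KRW: 0.02533 × 0.03851 × 1130 = 1.10227
KRW→NZD→THB→KRW: 0.0009127 × 26.15 × 40.54 = 0.96757
Maximum is KRW→THB→NZD→KRW at 1.1023; arbitrage exists.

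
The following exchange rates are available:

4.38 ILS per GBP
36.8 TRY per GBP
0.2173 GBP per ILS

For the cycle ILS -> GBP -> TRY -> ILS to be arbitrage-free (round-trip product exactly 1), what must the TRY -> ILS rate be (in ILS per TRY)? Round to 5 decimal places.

0.12505

Known legs of the cycle: 0.2173 × 36.8 = 7.99664
For no arbitrage the full-cycle product must be 1, so the missing rate is 1 / 7.99664 ≈ 0.1250525.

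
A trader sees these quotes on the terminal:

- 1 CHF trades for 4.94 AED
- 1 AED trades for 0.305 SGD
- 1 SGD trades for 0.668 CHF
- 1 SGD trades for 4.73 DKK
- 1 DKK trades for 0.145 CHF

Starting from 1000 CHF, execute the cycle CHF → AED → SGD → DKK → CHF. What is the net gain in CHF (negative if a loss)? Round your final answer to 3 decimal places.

1000 CHF × 4.94 = 4940 AED
4940 AED × 0.305 = 1506.7 SGD
1506.7 SGD × 4.73 = 7126.691 DKK
7126.691 DKK × 0.145 = 1033.370195 CHF
Net change: 1033.370195 − 1000 = 33.370195 CHF

33.370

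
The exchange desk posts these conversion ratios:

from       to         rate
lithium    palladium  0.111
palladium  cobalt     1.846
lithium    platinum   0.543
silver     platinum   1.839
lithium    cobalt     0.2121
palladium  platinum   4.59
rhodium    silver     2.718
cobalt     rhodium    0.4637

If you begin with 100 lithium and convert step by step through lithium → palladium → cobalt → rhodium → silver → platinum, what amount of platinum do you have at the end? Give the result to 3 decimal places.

100 lithium × 0.111 = 11.1 palladium
11.1 palladium × 1.846 = 20.4906 cobalt
20.4906 cobalt × 0.4637 = 9.50149122 rhodium
9.50149122 rhodium × 2.718 = 25.82505313596 silver
25.82505313596 silver × 1.839 = 47.49227271703044 platinum

47.492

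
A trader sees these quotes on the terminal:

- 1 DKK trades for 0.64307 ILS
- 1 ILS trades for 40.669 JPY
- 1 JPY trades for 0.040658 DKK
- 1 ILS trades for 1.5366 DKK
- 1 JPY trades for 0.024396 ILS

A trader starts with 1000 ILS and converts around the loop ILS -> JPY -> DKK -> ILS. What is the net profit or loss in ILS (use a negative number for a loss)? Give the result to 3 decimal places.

1000 ILS × 40.669 = 40669 JPY
40669 JPY × 0.040658 = 1653.520202 DKK
1653.520202 DKK × 0.64307 = 1063.32923630014 ILS
Net change: 1063.32923630014 − 1000 = 63.32923630014 ILS

63.329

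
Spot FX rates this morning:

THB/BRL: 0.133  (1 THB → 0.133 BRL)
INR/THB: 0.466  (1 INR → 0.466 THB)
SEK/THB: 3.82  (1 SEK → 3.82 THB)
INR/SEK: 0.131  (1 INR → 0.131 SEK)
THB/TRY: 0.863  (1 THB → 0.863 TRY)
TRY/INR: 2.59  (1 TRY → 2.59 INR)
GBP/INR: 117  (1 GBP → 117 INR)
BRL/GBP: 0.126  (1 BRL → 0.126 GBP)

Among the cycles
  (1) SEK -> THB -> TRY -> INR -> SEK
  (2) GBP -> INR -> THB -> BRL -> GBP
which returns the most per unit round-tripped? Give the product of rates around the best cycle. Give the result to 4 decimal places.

(1) 3.82 × 0.863 × 2.59 × 0.131 = 1.11852
(2) 117 × 0.466 × 0.133 × 0.126 = 0.91368
Highest is cycle (1) at 1.1185 (>1, arbitrage).

1.1185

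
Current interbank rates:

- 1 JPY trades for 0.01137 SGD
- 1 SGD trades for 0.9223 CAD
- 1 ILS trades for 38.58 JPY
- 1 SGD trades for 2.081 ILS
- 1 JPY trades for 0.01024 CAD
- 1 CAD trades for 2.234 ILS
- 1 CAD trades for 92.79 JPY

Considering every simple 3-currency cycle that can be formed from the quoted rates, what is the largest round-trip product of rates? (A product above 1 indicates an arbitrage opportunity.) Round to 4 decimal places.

CAD→JPY→SGD→CAD: 92.79 × 0.01137 × 0.9223 = 0.97305
ILS→JPY→SGD→ILS: 38.58 × 0.01137 × 2.081 = 0.91284
CAD→ILS→JPY→CAD: 2.234 × 38.58 × 0.01024 = 0.88256
Maximum is CAD→JPY→SGD→CAD at 0.9730; no arbitrage — every cycle loses value.

0.9730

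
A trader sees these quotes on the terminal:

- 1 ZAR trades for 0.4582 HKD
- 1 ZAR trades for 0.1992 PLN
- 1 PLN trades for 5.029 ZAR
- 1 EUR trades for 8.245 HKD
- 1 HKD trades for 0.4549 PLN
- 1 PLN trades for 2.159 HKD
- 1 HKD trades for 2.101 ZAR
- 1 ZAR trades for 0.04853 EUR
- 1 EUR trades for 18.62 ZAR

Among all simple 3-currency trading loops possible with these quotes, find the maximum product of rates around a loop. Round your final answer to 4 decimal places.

1.0482

HKD→PLN→ZAR→HKD: 0.4549 × 5.029 × 0.4582 = 1.04822
HKD→ZAR→PLN→HKD: 2.101 × 0.1992 × 2.159 = 0.90358
EUR→HKD→ZAR→EUR: 8.245 × 2.101 × 0.04853 = 0.84067
Maximum is HKD→PLN→ZAR→HKD at 1.0482; arbitrage exists.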